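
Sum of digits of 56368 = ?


5 + 6 + 3 + 6 + 8 = 28


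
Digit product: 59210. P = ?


5 × 9 × 2 × 1 × 0 = 0


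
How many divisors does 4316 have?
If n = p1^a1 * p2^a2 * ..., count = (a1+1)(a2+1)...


4316 = 2^2 × 13^1 × 83^1
d(4316) = (2+1) × (1+1) × (1+1) = 12

12 divisors


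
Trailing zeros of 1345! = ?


floor(1345/5) = 269
floor(1345/25) = 53
floor(1345/125) = 10
floor(1345/625) = 2
Total = 334

334 trailing zeros


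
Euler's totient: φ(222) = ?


222 = 2 × 3 × 37
Prime factors: 2, 3, 37
φ(222) = 222 × (1-1/2) × (1-1/3) × (1-1/37)
= 222 × 1/2 × 2/3 × 36/37 = 72

φ(222) = 72


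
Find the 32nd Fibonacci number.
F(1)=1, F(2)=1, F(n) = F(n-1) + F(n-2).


Sequence: 1, 1, 2, 3, 5, 8, 13, 21, 34, 55, 89, 144, 233, 377, 610, 987, 1597, 2584, 4181, 6765, 10946, 17711, 28657, 46368, 75025, 121393, 196418, 317811, 514229, 832040, 1346269, 2178309
F(32) = 2178309


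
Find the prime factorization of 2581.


2581 / 29 = 89
89 / 89 = 1
2581 = 29 × 89


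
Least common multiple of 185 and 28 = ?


GCD(185, 28) = 1
LCM = 185*28/1 = 5180/1 = 5180

LCM = 5180


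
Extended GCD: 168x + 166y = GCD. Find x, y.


Tabular extended Euclidean (each row: r = 168*s + 166*t):
r=168, s=1, t=0
r=166, s=0, t=1
q=1: r=2, s=1, t=-1   [168*(1) + 166*(-1) = 2]
q=83: r=0, s=-83, t=84   [168*(-83) + 166*(84) = 0]
GCD = 2; from the row with r=2: x=1, y=-1
Check: 168*(1) + 166*(-1) = 168 - 166 = 2

GCD = 2, x = 1, y = -1


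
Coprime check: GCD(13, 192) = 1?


Euclidean algorithm:
192 = 14 * 13 + 10
13 = 1 * 10 + 3
10 = 3 * 3 + 1
3 = 3 * 1 + 0
GCD(13, 192) = 1

Yes, coprime (GCD = 1)


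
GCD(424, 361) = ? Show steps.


424 = 1 * 361 + 63
361 = 5 * 63 + 46
63 = 1 * 46 + 17
46 = 2 * 17 + 12
17 = 1 * 12 + 5
12 = 2 * 5 + 2
5 = 2 * 2 + 1
2 = 2 * 1 + 0
GCD = 1


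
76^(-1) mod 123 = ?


Use the extended Euclidean algorithm on (123, 76); each row r = 123*s + 76*t:
r=123, s=1, t=0
r=76, s=0, t=1
q=1: r=47, s=1, t=-1   [123*(1) + 76*(-1) = 47]
q=1: r=29, s=-1, t=2   [123*(-1) + 76*(2) = 29]
q=1: r=18, s=2, t=-3   [123*(2) + 76*(-3) = 18]
q=1: r=11, s=-3, t=5   [123*(-3) + 76*(5) = 11]
q=1: r=7, s=5, t=-8   [123*(5) + 76*(-8) = 7]
q=1: r=4, s=-8, t=13   [123*(-8) + 76*(13) = 4]
q=1: r=3, s=13, t=-21   [123*(13) + 76*(-21) = 3]
q=1: r=1, s=-21, t=34   [123*(-21) + 76*(34) = 1]
q=3: r=0, s=76, t=-123   [123*(76) + 76*(-123) = 0]
GCD = 1 with t = 34, so 76*(34) ≡ 1 (mod 123)
Inverse = 34 mod 123 = 34
Check: 76 * 34 = 2584 ≡ 1 (mod 123)

76^(-1) ≡ 34 (mod 123)


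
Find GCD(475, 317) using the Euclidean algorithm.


475 = 1 * 317 + 158
317 = 2 * 158 + 1
158 = 158 * 1 + 0
GCD = 1


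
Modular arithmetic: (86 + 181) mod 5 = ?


86 + 181 = 267
267 mod 5 = 2


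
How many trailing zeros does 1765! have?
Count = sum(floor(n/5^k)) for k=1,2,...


floor(1765/5) = 353
floor(1765/25) = 70
floor(1765/125) = 14
floor(1765/625) = 2
Total = 439

439 trailing zeros


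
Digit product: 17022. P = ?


1 × 7 × 0 × 2 × 2 = 0


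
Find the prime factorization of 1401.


1401 / 3 = 467
467 / 467 = 1
1401 = 3 × 467


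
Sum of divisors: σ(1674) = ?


Divisors of 1674: 1, 2, 3, 6, 9, 18, 27, 31, 54, 62, 93, 186, 279, 558, 837, 1674
Sum = 1 + 2 + 3 + 6 + 9 + 18 + 27 + 31 + 54 + 62 + 93 + 186 + 279 + 558 + 837 + 1674 = 3840

σ(1674) = 3840


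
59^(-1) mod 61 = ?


Use the extended Euclidean algorithm on (61, 59); each row r = 61*s + 59*t:
r=61, s=1, t=0
r=59, s=0, t=1
q=1: r=2, s=1, t=-1   [61*(1) + 59*(-1) = 2]
q=29: r=1, s=-29, t=30   [61*(-29) + 59*(30) = 1]
q=2: r=0, s=59, t=-61   [61*(59) + 59*(-61) = 0]
GCD = 1 with t = 30, so 59*(30) ≡ 1 (mod 61)
Inverse = 30 mod 61 = 30
Check: 59 * 30 = 1770 ≡ 1 (mod 61)

59^(-1) ≡ 30 (mod 61)


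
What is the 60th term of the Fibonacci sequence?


Sequence: 1, 1, 2, 3, 5, 8, 13, 21, 34, 55, 89, 144, 233, 377, 610, 987, 1597, 2584, 4181, 6765, 10946, 17711, 28657, 46368, 75025, 121393, 196418, 317811, 514229, 832040, 1346269, 2178309, 3524578, 5702887, 9227465, 14930352, 24157817, 39088169, 63245986, 102334155, 165580141, 267914296, 433494437, 701408733, 1134903170, 1836311903, 2971215073, 4807526976, 7778742049, 12586269025, 20365011074, 32951280099, 53316291173, 86267571272, 139583862445, 225851433717, 365435296162, 591286729879, 956722026041, 1548008755920
F(60) = 1548008755920


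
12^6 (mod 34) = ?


12^1 mod 34 = 12
12^2 mod 34 = 8
12^3 mod 34 = 28
12^4 mod 34 = 30
12^5 mod 34 = 20
12^6 mod 34 = 2


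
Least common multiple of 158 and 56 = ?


GCD(158, 56) = 2
LCM = 158*56/2 = 8848/2 = 4424

LCM = 4424


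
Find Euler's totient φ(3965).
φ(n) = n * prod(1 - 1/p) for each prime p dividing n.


3965 = 5 × 13 × 61
Prime factors: 5, 13, 61
φ(3965) = 3965 × (1-1/5) × (1-1/13) × (1-1/61)
= 3965 × 4/5 × 12/13 × 60/61 = 2880

φ(3965) = 2880


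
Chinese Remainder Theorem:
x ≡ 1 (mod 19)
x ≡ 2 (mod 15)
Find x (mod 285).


M = 19*15 = 285
M1 = M/19 = 15, M2 = M/15 = 19
M1^(-1) mod 19 = 14, M2^(-1) mod 15 = 4
x = 1*15*14 + 2*19*4 = 362
362 mod 285 = 77
Check: 77 mod 19 = 1 ✓, 77 mod 15 = 2 ✓

x ≡ 77 (mod 285)


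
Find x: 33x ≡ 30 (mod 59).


GCD(33, 59) = 1, unique solution
a^(-1) mod 59 = 34
x = 34 * 30 mod 59 = 17

x ≡ 17 (mod 59)


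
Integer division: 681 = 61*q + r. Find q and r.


681 = 61 * 11 + 10
Check: 671 + 10 = 681

q = 11, r = 10


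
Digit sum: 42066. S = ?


4 + 2 + 0 + 6 + 6 = 18


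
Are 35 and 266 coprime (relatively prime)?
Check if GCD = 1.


Euclidean algorithm:
266 = 7 * 35 + 21
35 = 1 * 21 + 14
21 = 1 * 14 + 7
14 = 2 * 7 + 0
GCD(35, 266) = 7

No, not coprime (GCD = 7)


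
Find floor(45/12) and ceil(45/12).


45/12 = 3.7500
floor = 3
ceil = 4

floor = 3, ceil = 4


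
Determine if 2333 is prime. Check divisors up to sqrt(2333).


Check divisors up to sqrt(2333) = 48.3011
No divisors found.
2333 is prime.

Yes, 2333 is prime


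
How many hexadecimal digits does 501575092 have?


501575092 in base 16 = 1DE56DB4
Number of digits = 8

8 digits (base 16)


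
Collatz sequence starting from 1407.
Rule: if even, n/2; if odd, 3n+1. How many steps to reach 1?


1407 → 4222 → 2111 → 6334 → 3167 → 9502 → 4751 → 14254 → 7127 → 21382 → 10691 → 32074 → 16037 → 48112 → 24056 → 12028 → 6014 → 3007 → 9022 → 4511 → 13534 → 6767 → 20302 → 10151 → 30454 → 15227 → 45682 → 22841 → 68524 → 34262 → 17131 → 51394 → 25697 → 77092 → 38546 → 19273 → 57820 → 28910 → 14455 → 43366 → 21683 → 65050 → 32525 → 97576 → 48788 → 24394 → 12197 → 36592 → 18296 → 9148 → 4574 → 2287 → 6862 → 3431 → 10294 → 5147 → 15442 → 7721 → 23164 → 11582 → 5791 → 17374 → 8687 → 26062 → 13031 → 39094 → 19547 → 58642 → 29321 → 87964 → 43982 → 21991 → 65974 → 32987 → 98962 → 49481 → 148444 → 74222 → 37111 → 111334 → 55667 → 167002 → 83501 → 250504 → 125252 → 62626 → 31313 → 93940 → 46970 → 23485 → 70456 → 35228 → 17614 → 8807 → 26422 → 13211 → 39634 → 19817 → 59452 → 29726 → 14863 → 44590 → 22295 → 66886 → 33443 → 100330 → 50165 → 150496 → 75248 → 37624 → 18812 → 9406 → 4703 → 14110 → 7055 → 21166 → 10583 → 31750 → 15875 → 47626 → 23813 → 71440 → 35720 → 17860 → 8930 → 4465 → 13396 → 6698 → 3349 → 10048 → 5024 → 2512 → 1256 → 628 → 314 → 157 → 472 → 236 → 118 → 59 → 178 → 89 → 268 → 134 → 67 → 202 → 101 → 304 → 152 → 76 → 38 → 19 → 58 → 29 → 88 → 44 → 22 → 11 → 34 → 17 → 52 → 26 → 13 → 40 → 20 → 10 → 5 → 16 → 8 → 4 → 2 → 1
Total steps = 171

171 steps


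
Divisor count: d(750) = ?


750 = 2^1 × 3^1 × 5^3
d(750) = (1+1) × (1+1) × (3+1) = 16

16 divisors


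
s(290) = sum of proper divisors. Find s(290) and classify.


Proper divisors: 1, 2, 5, 10, 29, 58, 145
Sum = 1 + 2 + 5 + 10 + 29 + 58 + 145 = 250
250 < 290 → deficient

s(290) = 250 (deficient)


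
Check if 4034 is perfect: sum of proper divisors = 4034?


Proper divisors of 4034: 1, 2, 2017
Sum = 1 + 2 + 2017 = 2020

No, 4034 is not perfect (2020 ≠ 4034)


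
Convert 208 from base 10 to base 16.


208 (base 10) = 208 (decimal)
208 (decimal) = D0 (base 16)


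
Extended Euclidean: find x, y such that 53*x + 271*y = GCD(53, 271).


Tabular extended Euclidean (each row: r = 53*s + 271*t):
r=53, s=1, t=0
r=271, s=0, t=1
q=0: r=53, s=1, t=0   [53*(1) + 271*(0) = 53]
q=5: r=6, s=-5, t=1   [53*(-5) + 271*(1) = 6]
q=8: r=5, s=41, t=-8   [53*(41) + 271*(-8) = 5]
q=1: r=1, s=-46, t=9   [53*(-46) + 271*(9) = 1]
q=5: r=0, s=271, t=-53   [53*(271) + 271*(-53) = 0]
GCD = 1; from the row with r=1: x=-46, y=9
Check: 53*(-46) + 271*(9) = -2438 + 2439 = 1

GCD = 1, x = -46, y = 9


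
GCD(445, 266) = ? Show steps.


445 = 1 * 266 + 179
266 = 1 * 179 + 87
179 = 2 * 87 + 5
87 = 17 * 5 + 2
5 = 2 * 2 + 1
2 = 2 * 1 + 0
GCD = 1


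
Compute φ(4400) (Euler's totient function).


4400 = 2^4 × 5^2 × 11
Prime factors: 2, 5, 11
φ(4400) = 4400 × (1-1/2) × (1-1/5) × (1-1/11)
= 4400 × 1/2 × 4/5 × 10/11 = 1600

φ(4400) = 1600


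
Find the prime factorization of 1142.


1142 / 2 = 571
571 / 571 = 1
1142 = 2 × 571


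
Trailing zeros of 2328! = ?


floor(2328/5) = 465
floor(2328/25) = 93
floor(2328/125) = 18
floor(2328/625) = 3
Total = 579

579 trailing zeros


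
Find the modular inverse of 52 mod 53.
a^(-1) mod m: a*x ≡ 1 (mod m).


Use the extended Euclidean algorithm on (53, 52); each row r = 53*s + 52*t:
r=53, s=1, t=0
r=52, s=0, t=1
q=1: r=1, s=1, t=-1   [53*(1) + 52*(-1) = 1]
q=52: r=0, s=-52, t=53   [53*(-52) + 52*(53) = 0]
GCD = 1 with t = -1, so 52*(-1) ≡ 1 (mod 53)
Inverse = -1 mod 53 = 52
Check: 52 * 52 = 2704 ≡ 1 (mod 53)

52^(-1) ≡ 52 (mod 53)


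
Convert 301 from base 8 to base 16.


301 (base 8) = 193 (decimal)
193 (decimal) = C1 (base 16)


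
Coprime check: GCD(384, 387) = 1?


Euclidean algorithm:
387 = 1 * 384 + 3
384 = 128 * 3 + 0
GCD(384, 387) = 3

No, not coprime (GCD = 3)


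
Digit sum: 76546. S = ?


7 + 6 + 5 + 4 + 6 = 28


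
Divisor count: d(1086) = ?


1086 = 2^1 × 3^1 × 181^1
d(1086) = (1+1) × (1+1) × (1+1) = 8

8 divisors


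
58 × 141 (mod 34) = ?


58 × 141 = 8178
8178 mod 34 = 18


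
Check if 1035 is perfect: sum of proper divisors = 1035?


Proper divisors of 1035: 1, 3, 5, 9, 15, 23, 45, 69, 115, 207, 345
Sum = 1 + 3 + 5 + 9 + 15 + 23 + 45 + 69 + 115 + 207 + 345 = 837

No, 1035 is not perfect (837 ≠ 1035)


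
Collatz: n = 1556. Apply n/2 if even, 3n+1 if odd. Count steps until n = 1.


1556 → 778 → 389 → 1168 → 584 → 292 → 146 → 73 → 220 → 110 → 55 → 166 → 83 → 250 → 125 → 376 → 188 → 94 → 47 → 142 → 71 → 214 → 107 → 322 → 161 → 484 → 242 → 121 → 364 → 182 → 91 → 274 → 137 → 412 → 206 → 103 → 310 → 155 → 466 → 233 → 700 → 350 → 175 → 526 → 263 → 790 → 395 → 1186 → 593 → 1780 → 890 → 445 → 1336 → 668 → 334 → 167 → 502 → 251 → 754 → 377 → 1132 → 566 → 283 → 850 → 425 → 1276 → 638 → 319 → 958 → 479 → 1438 → 719 → 2158 → 1079 → 3238 → 1619 → 4858 → 2429 → 7288 → 3644 → 1822 → 911 → 2734 → 1367 → 4102 → 2051 → 6154 → 3077 → 9232 → 4616 → 2308 → 1154 → 577 → 1732 → 866 → 433 → 1300 → 650 → 325 → 976 → 488 → 244 → 122 → 61 → 184 → 92 → 46 → 23 → 70 → 35 → 106 → 53 → 160 → 80 → 40 → 20 → 10 → 5 → 16 → 8 → 4 → 2 → 1
Total steps = 122

122 steps


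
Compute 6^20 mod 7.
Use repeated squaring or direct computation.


6^1 mod 7 = 6
6^2 mod 7 = 1
6^3 mod 7 = 6
6^4 mod 7 = 1
6^5 mod 7 = 6
6^6 mod 7 = 1
6^7 mod 7 = 6
6^8 mod 7 = 1
6^9 mod 7 = 6
6^10 mod 7 = 1
6^11 mod 7 = 6
6^12 mod 7 = 1
6^13 mod 7 = 6
6^14 mod 7 = 1
6^15 mod 7 = 6
6^16 mod 7 = 1
6^17 mod 7 = 6
6^18 mod 7 = 1
6^19 mod 7 = 6
6^20 mod 7 = 1


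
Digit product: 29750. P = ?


2 × 9 × 7 × 5 × 0 = 0


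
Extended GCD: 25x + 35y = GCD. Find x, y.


Tabular extended Euclidean (each row: r = 25*s + 35*t):
r=25, s=1, t=0
r=35, s=0, t=1
q=0: r=25, s=1, t=0   [25*(1) + 35*(0) = 25]
q=1: r=10, s=-1, t=1   [25*(-1) + 35*(1) = 10]
q=2: r=5, s=3, t=-2   [25*(3) + 35*(-2) = 5]
q=2: r=0, s=-7, t=5   [25*(-7) + 35*(5) = 0]
GCD = 5; from the row with r=5: x=3, y=-2
Check: 25*(3) + 35*(-2) = 75 - 70 = 5

GCD = 5, x = 3, y = -2


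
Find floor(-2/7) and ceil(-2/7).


-2/7 = -0.2857
floor = -1
ceil = 0

floor = -1, ceil = 0


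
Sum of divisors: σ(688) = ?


Divisors of 688: 1, 2, 4, 8, 16, 43, 86, 172, 344, 688
Sum = 1 + 2 + 4 + 8 + 16 + 43 + 86 + 172 + 344 + 688 = 1364

σ(688) = 1364


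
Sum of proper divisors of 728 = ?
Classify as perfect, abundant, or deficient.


Proper divisors: 1, 2, 4, 7, 8, 13, 14, 26, 28, 52, 56, 91, 104, 182, 364
Sum = 1 + 2 + 4 + 7 + 8 + 13 + 14 + 26 + 28 + 52 + 56 + 91 + 104 + 182 + 364 = 952
952 > 728 → abundant

s(728) = 952 (abundant)


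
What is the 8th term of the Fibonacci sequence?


Sequence: 1, 1, 2, 3, 5, 8, 13, 21
F(8) = 21


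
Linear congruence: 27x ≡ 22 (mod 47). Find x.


GCD(27, 47) = 1, unique solution
a^(-1) mod 47 = 7
x = 7 * 22 mod 47 = 13

x ≡ 13 (mod 47)


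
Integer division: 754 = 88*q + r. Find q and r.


754 = 88 * 8 + 50
Check: 704 + 50 = 754

q = 8, r = 50


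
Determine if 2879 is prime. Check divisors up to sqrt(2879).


Check divisors up to sqrt(2879) = 53.6563
No divisors found.
2879 is prime.

Yes, 2879 is prime


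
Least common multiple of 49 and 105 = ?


GCD(49, 105) = 7
LCM = 49*105/7 = 5145/7 = 735

LCM = 735


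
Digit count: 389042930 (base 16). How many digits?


389042930 in base 16 = 173052F2
Number of digits = 8

8 digits (base 16)


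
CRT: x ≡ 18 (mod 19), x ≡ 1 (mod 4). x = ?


M = 19*4 = 76
M1 = M/19 = 4, M2 = M/4 = 19
M1^(-1) mod 19 = 5, M2^(-1) mod 4 = 3
x = 18*4*5 + 1*19*3 = 417
417 mod 76 = 37
Check: 37 mod 19 = 18 ✓, 37 mod 4 = 1 ✓

x ≡ 37 (mod 76)


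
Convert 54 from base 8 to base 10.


54 (base 8) = 44 (decimal)
44 (decimal) = 44 (base 10)


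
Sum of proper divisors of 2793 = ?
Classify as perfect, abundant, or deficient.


Proper divisors: 1, 3, 7, 19, 21, 49, 57, 133, 147, 399, 931
Sum = 1 + 3 + 7 + 19 + 21 + 49 + 57 + 133 + 147 + 399 + 931 = 1767
1767 < 2793 → deficient

s(2793) = 1767 (deficient)


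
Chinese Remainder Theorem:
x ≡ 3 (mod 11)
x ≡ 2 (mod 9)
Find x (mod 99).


M = 11*9 = 99
M1 = M/11 = 9, M2 = M/9 = 11
M1^(-1) mod 11 = 5, M2^(-1) mod 9 = 5
x = 3*9*5 + 2*11*5 = 245
245 mod 99 = 47
Check: 47 mod 11 = 3 ✓, 47 mod 9 = 2 ✓

x ≡ 47 (mod 99)


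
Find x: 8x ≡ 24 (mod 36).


GCD(8, 36) = 4 divides 24
Divide: 2x ≡ 6 (mod 9)
x ≡ 3 (mod 9)


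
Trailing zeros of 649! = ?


floor(649/5) = 129
floor(649/25) = 25
floor(649/125) = 5
floor(649/625) = 1
Total = 160

160 trailing zeros


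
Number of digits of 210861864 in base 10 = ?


210861864 has 9 digits in base 10
floor(log10(210861864)) + 1 = floor(8.3240) + 1 = 9

9 digits (base 10)


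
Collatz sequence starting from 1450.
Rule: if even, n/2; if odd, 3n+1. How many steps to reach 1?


1450 → 725 → 2176 → 1088 → 544 → 272 → 136 → 68 → 34 → 17 → 52 → 26 → 13 → 40 → 20 → 10 → 5 → 16 → 8 → 4 → 2 → 1
Total steps = 21

21 steps


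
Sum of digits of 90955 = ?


9 + 0 + 9 + 5 + 5 = 28


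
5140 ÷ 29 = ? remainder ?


5140 = 29 * 177 + 7
Check: 5133 + 7 = 5140

q = 177, r = 7


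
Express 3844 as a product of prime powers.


3844 / 2 = 1922
1922 / 2 = 961
961 / 31 = 31
31 / 31 = 1
3844 = 2^2 × 31^2


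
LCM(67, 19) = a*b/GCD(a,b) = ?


GCD(67, 19) = 1
LCM = 67*19/1 = 1273/1 = 1273

LCM = 1273


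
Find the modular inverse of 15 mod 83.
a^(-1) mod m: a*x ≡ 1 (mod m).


Use the extended Euclidean algorithm on (83, 15); each row r = 83*s + 15*t:
r=83, s=1, t=0
r=15, s=0, t=1
q=5: r=8, s=1, t=-5   [83*(1) + 15*(-5) = 8]
q=1: r=7, s=-1, t=6   [83*(-1) + 15*(6) = 7]
q=1: r=1, s=2, t=-11   [83*(2) + 15*(-11) = 1]
q=7: r=0, s=-15, t=83   [83*(-15) + 15*(83) = 0]
GCD = 1 with t = -11, so 15*(-11) ≡ 1 (mod 83)
Inverse = -11 mod 83 = 72
Check: 15 * 72 = 1080 ≡ 1 (mod 83)

15^(-1) ≡ 72 (mod 83)


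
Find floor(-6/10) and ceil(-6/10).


-6/10 = -0.6000
floor = -1
ceil = 0

floor = -1, ceil = 0


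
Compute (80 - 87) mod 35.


80 - 87 = -7
-7 mod 35 = 28


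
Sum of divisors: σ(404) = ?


Divisors of 404: 1, 2, 4, 101, 202, 404
Sum = 1 + 2 + 4 + 101 + 202 + 404 = 714

σ(404) = 714


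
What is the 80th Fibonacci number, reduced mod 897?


F(k) mod 897 for k=1..80:
1, 1, 2, 3, 5, 8, 13, 21, 34, 55, 89, 144, 233, 377, 610, 90, 700, 790, 593, 486, 182, 668, 850, 621, 574, 298, 872, 273, 248, 521, 769, 393, 265, 658, 26, 684, 710, 497, 310, 807, 220, 130, 350, 480, 830, 413, 346, 759, 208, 70, 278, 348, 626, 77, 703, 780, 586, 469, 158, 627, 785, 515, 403, 21, 424, 445, 869, 417, 389, 806, 298, 207, 505, 712, 320, 135, 455, 590, 148, 738
F(80) mod 897 = 738


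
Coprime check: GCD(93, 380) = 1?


Euclidean algorithm:
380 = 4 * 93 + 8
93 = 11 * 8 + 5
8 = 1 * 5 + 3
5 = 1 * 3 + 2
3 = 1 * 2 + 1
2 = 2 * 1 + 0
GCD(93, 380) = 1

Yes, coprime (GCD = 1)


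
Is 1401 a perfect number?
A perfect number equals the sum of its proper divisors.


Proper divisors of 1401: 1, 3, 467
Sum = 1 + 3 + 467 = 471

No, 1401 is not perfect (471 ≠ 1401)


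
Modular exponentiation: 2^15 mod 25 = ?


2^1 mod 25 = 2
2^2 mod 25 = 4
2^3 mod 25 = 8
2^4 mod 25 = 16
2^5 mod 25 = 7
2^6 mod 25 = 14
2^7 mod 25 = 3
2^8 mod 25 = 6
2^9 mod 25 = 12
2^10 mod 25 = 24
2^11 mod 25 = 23
2^12 mod 25 = 21
2^13 mod 25 = 17
2^14 mod 25 = 9
2^15 mod 25 = 18


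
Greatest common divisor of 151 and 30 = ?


151 = 5 * 30 + 1
30 = 30 * 1 + 0
GCD = 1


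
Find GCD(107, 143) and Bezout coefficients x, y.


Tabular extended Euclidean (each row: r = 107*s + 143*t):
r=107, s=1, t=0
r=143, s=0, t=1
q=0: r=107, s=1, t=0   [107*(1) + 143*(0) = 107]
q=1: r=36, s=-1, t=1   [107*(-1) + 143*(1) = 36]
q=2: r=35, s=3, t=-2   [107*(3) + 143*(-2) = 35]
q=1: r=1, s=-4, t=3   [107*(-4) + 143*(3) = 1]
q=35: r=0, s=143, t=-107   [107*(143) + 143*(-107) = 0]
GCD = 1; from the row with r=1: x=-4, y=3
Check: 107*(-4) + 143*(3) = -428 + 429 = 1

GCD = 1, x = -4, y = 3


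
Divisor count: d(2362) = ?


2362 = 2^1 × 1181^1
d(2362) = (1+1) × (1+1) = 4

4 divisors


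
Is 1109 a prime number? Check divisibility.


Check divisors up to sqrt(1109) = 33.3017
No divisors found.
1109 is prime.

Yes, 1109 is prime


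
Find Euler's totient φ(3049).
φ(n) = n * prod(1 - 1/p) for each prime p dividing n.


3049 = 3049
Prime factors: 3049
φ(3049) = 3049 × (1-1/3049)
= 3049 × 3048/3049 = 3048

φ(3049) = 3048


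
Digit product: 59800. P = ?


5 × 9 × 8 × 0 × 0 = 0


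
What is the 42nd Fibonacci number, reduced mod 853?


F(k) mod 853 for k=1..42:
1, 1, 2, 3, 5, 8, 13, 21, 34, 55, 89, 144, 233, 377, 610, 134, 744, 25, 769, 794, 710, 651, 508, 306, 814, 267, 228, 495, 723, 365, 235, 600, 835, 582, 564, 293, 4, 297, 301, 598, 46, 644
F(42) mod 853 = 644


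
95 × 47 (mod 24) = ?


95 × 47 = 4465
4465 mod 24 = 1


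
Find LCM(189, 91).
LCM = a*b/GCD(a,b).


GCD(189, 91) = 7
LCM = 189*91/7 = 17199/7 = 2457

LCM = 2457


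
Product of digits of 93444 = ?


9 × 3 × 4 × 4 × 4 = 1728


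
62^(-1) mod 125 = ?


Use the extended Euclidean algorithm on (125, 62); each row r = 125*s + 62*t:
r=125, s=1, t=0
r=62, s=0, t=1
q=2: r=1, s=1, t=-2   [125*(1) + 62*(-2) = 1]
q=62: r=0, s=-62, t=125   [125*(-62) + 62*(125) = 0]
GCD = 1 with t = -2, so 62*(-2) ≡ 1 (mod 125)
Inverse = -2 mod 125 = 123
Check: 62 * 123 = 7626 ≡ 1 (mod 125)

62^(-1) ≡ 123 (mod 125)


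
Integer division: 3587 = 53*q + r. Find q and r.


3587 = 53 * 67 + 36
Check: 3551 + 36 = 3587

q = 67, r = 36


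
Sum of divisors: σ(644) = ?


Divisors of 644: 1, 2, 4, 7, 14, 23, 28, 46, 92, 161, 322, 644
Sum = 1 + 2 + 4 + 7 + 14 + 23 + 28 + 46 + 92 + 161 + 322 + 644 = 1344

σ(644) = 1344


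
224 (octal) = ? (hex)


224 (base 8) = 148 (decimal)
148 (decimal) = 94 (base 16)


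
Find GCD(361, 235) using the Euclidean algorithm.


361 = 1 * 235 + 126
235 = 1 * 126 + 109
126 = 1 * 109 + 17
109 = 6 * 17 + 7
17 = 2 * 7 + 3
7 = 2 * 3 + 1
3 = 3 * 1 + 0
GCD = 1


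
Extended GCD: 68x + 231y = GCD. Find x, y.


Tabular extended Euclidean (each row: r = 68*s + 231*t):
r=68, s=1, t=0
r=231, s=0, t=1
q=0: r=68, s=1, t=0   [68*(1) + 231*(0) = 68]
q=3: r=27, s=-3, t=1   [68*(-3) + 231*(1) = 27]
q=2: r=14, s=7, t=-2   [68*(7) + 231*(-2) = 14]
q=1: r=13, s=-10, t=3   [68*(-10) + 231*(3) = 13]
q=1: r=1, s=17, t=-5   [68*(17) + 231*(-5) = 1]
q=13: r=0, s=-231, t=68   [68*(-231) + 231*(68) = 0]
GCD = 1; from the row with r=1: x=17, y=-5
Check: 68*(17) + 231*(-5) = 1156 - 1155 = 1

GCD = 1, x = 17, y = -5


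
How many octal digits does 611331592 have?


611331592 in base 8 = 4434027010
Number of digits = 10

10 digits (base 8)


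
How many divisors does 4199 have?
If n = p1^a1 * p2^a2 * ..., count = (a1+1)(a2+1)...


4199 = 13^1 × 17^1 × 19^1
d(4199) = (1+1) × (1+1) × (1+1) = 8

8 divisors


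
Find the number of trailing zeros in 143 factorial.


floor(143/5) = 28
floor(143/25) = 5
floor(143/125) = 1
Total = 34

34 trailing zeros


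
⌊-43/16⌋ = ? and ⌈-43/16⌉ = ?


-43/16 = -2.6875
floor = -3
ceil = -2

floor = -3, ceil = -2


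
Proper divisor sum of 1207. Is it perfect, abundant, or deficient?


Proper divisors: 1, 17, 71
Sum = 1 + 17 + 71 = 89
89 < 1207 → deficient

s(1207) = 89 (deficient)


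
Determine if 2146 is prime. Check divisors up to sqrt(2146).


2146 / 2 = 1073 (exact division)
2146 is NOT prime.

No, 2146 is not prime


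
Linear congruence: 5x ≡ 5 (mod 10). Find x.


GCD(5, 10) = 5 divides 5
Divide: 1x ≡ 1 (mod 2)
x ≡ 1 (mod 2)


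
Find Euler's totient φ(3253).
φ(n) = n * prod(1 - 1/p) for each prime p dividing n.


3253 = 3253
Prime factors: 3253
φ(3253) = 3253 × (1-1/3253)
= 3253 × 3252/3253 = 3252

φ(3253) = 3252


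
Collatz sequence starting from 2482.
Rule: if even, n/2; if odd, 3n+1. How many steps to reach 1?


2482 → 1241 → 3724 → 1862 → 931 → 2794 → 1397 → 4192 → 2096 → 1048 → 524 → 262 → 131 → 394 → 197 → 592 → 296 → 148 → 74 → 37 → 112 → 56 → 28 → 14 → 7 → 22 → 11 → 34 → 17 → 52 → 26 → 13 → 40 → 20 → 10 → 5 → 16 → 8 → 4 → 2 → 1
Total steps = 40

40 steps


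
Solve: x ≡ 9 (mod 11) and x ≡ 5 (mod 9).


M = 11*9 = 99
M1 = M/11 = 9, M2 = M/9 = 11
M1^(-1) mod 11 = 5, M2^(-1) mod 9 = 5
x = 9*9*5 + 5*11*5 = 680
680 mod 99 = 86
Check: 86 mod 11 = 9 ✓, 86 mod 9 = 5 ✓

x ≡ 86 (mod 99)


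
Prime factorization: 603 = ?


603 / 3 = 201
201 / 3 = 67
67 / 67 = 1
603 = 3^2 × 67


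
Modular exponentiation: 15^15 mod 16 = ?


15^1 mod 16 = 15
15^2 mod 16 = 1
15^3 mod 16 = 15
15^4 mod 16 = 1
15^5 mod 16 = 15
15^6 mod 16 = 1
15^7 mod 16 = 15
15^8 mod 16 = 1
15^9 mod 16 = 15
15^10 mod 16 = 1
15^11 mod 16 = 15
15^12 mod 16 = 1
15^13 mod 16 = 15
15^14 mod 16 = 1
15^15 mod 16 = 15


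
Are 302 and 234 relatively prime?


Euclidean algorithm:
302 = 1 * 234 + 68
234 = 3 * 68 + 30
68 = 2 * 30 + 8
30 = 3 * 8 + 6
8 = 1 * 6 + 2
6 = 3 * 2 + 0
GCD(302, 234) = 2

No, not coprime (GCD = 2)


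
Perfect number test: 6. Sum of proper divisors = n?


Proper divisors of 6: 1, 2, 3
Sum = 1 + 2 + 3 = 6

Yes, 6 is perfect (6 = 6)


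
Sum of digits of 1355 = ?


1 + 3 + 5 + 5 = 14


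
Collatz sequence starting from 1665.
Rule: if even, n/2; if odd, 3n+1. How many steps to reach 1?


1665 → 4996 → 2498 → 1249 → 3748 → 1874 → 937 → 2812 → 1406 → 703 → 2110 → 1055 → 3166 → 1583 → 4750 → 2375 → 7126 → 3563 → 10690 → 5345 → 16036 → 8018 → 4009 → 12028 → 6014 → 3007 → 9022 → 4511 → 13534 → 6767 → 20302 → 10151 → 30454 → 15227 → 45682 → 22841 → 68524 → 34262 → 17131 → 51394 → 25697 → 77092 → 38546 → 19273 → 57820 → 28910 → 14455 → 43366 → 21683 → 65050 → 32525 → 97576 → 48788 → 24394 → 12197 → 36592 → 18296 → 9148 → 4574 → 2287 → 6862 → 3431 → 10294 → 5147 → 15442 → 7721 → 23164 → 11582 → 5791 → 17374 → 8687 → 26062 → 13031 → 39094 → 19547 → 58642 → 29321 → 87964 → 43982 → 21991 → 65974 → 32987 → 98962 → 49481 → 148444 → 74222 → 37111 → 111334 → 55667 → 167002 → 83501 → 250504 → 125252 → 62626 → 31313 → 93940 → 46970 → 23485 → 70456 → 35228 → 17614 → 8807 → 26422 → 13211 → 39634 → 19817 → 59452 → 29726 → 14863 → 44590 → 22295 → 66886 → 33443 → 100330 → 50165 → 150496 → 75248 → 37624 → 18812 → 9406 → 4703 → 14110 → 7055 → 21166 → 10583 → 31750 → 15875 → 47626 → 23813 → 71440 → 35720 → 17860 → 8930 → 4465 → 13396 → 6698 → 3349 → 10048 → 5024 → 2512 → 1256 → 628 → 314 → 157 → 472 → 236 → 118 → 59 → 178 → 89 → 268 → 134 → 67 → 202 → 101 → 304 → 152 → 76 → 38 → 19 → 58 → 29 → 88 → 44 → 22 → 11 → 34 → 17 → 52 → 26 → 13 → 40 → 20 → 10 → 5 → 16 → 8 → 4 → 2 → 1
Total steps = 179

179 steps


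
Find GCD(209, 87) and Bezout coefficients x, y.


Tabular extended Euclidean (each row: r = 209*s + 87*t):
r=209, s=1, t=0
r=87, s=0, t=1
q=2: r=35, s=1, t=-2   [209*(1) + 87*(-2) = 35]
q=2: r=17, s=-2, t=5   [209*(-2) + 87*(5) = 17]
q=2: r=1, s=5, t=-12   [209*(5) + 87*(-12) = 1]
q=17: r=0, s=-87, t=209   [209*(-87) + 87*(209) = 0]
GCD = 1; from the row with r=1: x=5, y=-12
Check: 209*(5) + 87*(-12) = 1045 - 1044 = 1

GCD = 1, x = 5, y = -12


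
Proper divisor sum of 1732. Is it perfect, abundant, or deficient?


Proper divisors: 1, 2, 4, 433, 866
Sum = 1 + 2 + 4 + 433 + 866 = 1306
1306 < 1732 → deficient

s(1732) = 1306 (deficient)


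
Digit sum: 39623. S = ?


3 + 9 + 6 + 2 + 3 = 23


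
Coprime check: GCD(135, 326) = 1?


Euclidean algorithm:
326 = 2 * 135 + 56
135 = 2 * 56 + 23
56 = 2 * 23 + 10
23 = 2 * 10 + 3
10 = 3 * 3 + 1
3 = 3 * 1 + 0
GCD(135, 326) = 1

Yes, coprime (GCD = 1)


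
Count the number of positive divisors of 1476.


1476 = 2^2 × 3^2 × 41^1
d(1476) = (2+1) × (2+1) × (1+1) = 18

18 divisors


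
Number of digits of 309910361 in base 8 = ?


309910361 in base 8 = 2236155531
Number of digits = 10

10 digits (base 8)


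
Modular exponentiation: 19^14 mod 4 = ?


19^1 mod 4 = 3
19^2 mod 4 = 1
19^3 mod 4 = 3
19^4 mod 4 = 1
19^5 mod 4 = 3
19^6 mod 4 = 1
19^7 mod 4 = 3
19^8 mod 4 = 1
19^9 mod 4 = 3
19^10 mod 4 = 1
19^11 mod 4 = 3
19^12 mod 4 = 1
19^13 mod 4 = 3
19^14 mod 4 = 1


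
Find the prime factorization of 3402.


3402 / 2 = 1701
1701 / 3 = 567
567 / 3 = 189
189 / 3 = 63
63 / 3 = 21
21 / 3 = 7
7 / 7 = 1
3402 = 2 × 3^5 × 7


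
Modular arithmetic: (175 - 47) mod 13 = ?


175 - 47 = 128
128 mod 13 = 11


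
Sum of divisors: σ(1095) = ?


Divisors of 1095: 1, 3, 5, 15, 73, 219, 365, 1095
Sum = 1 + 3 + 5 + 15 + 73 + 219 + 365 + 1095 = 1776

σ(1095) = 1776


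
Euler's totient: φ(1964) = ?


1964 = 2^2 × 491
Prime factors: 2, 491
φ(1964) = 1964 × (1-1/2) × (1-1/491)
= 1964 × 1/2 × 490/491 = 980

φ(1964) = 980


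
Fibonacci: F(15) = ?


Sequence: 1, 1, 2, 3, 5, 8, 13, 21, 34, 55, 89, 144, 233, 377, 610
F(15) = 610


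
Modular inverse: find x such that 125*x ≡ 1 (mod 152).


Use the extended Euclidean algorithm on (152, 125); each row r = 152*s + 125*t:
r=152, s=1, t=0
r=125, s=0, t=1
q=1: r=27, s=1, t=-1   [152*(1) + 125*(-1) = 27]
q=4: r=17, s=-4, t=5   [152*(-4) + 125*(5) = 17]
q=1: r=10, s=5, t=-6   [152*(5) + 125*(-6) = 10]
q=1: r=7, s=-9, t=11   [152*(-9) + 125*(11) = 7]
q=1: r=3, s=14, t=-17   [152*(14) + 125*(-17) = 3]
q=2: r=1, s=-37, t=45   [152*(-37) + 125*(45) = 1]
q=3: r=0, s=125, t=-152   [152*(125) + 125*(-152) = 0]
GCD = 1 with t = 45, so 125*(45) ≡ 1 (mod 152)
Inverse = 45 mod 152 = 45
Check: 125 * 45 = 5625 ≡ 1 (mod 152)

125^(-1) ≡ 45 (mod 152)


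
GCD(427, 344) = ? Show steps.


427 = 1 * 344 + 83
344 = 4 * 83 + 12
83 = 6 * 12 + 11
12 = 1 * 11 + 1
11 = 11 * 1 + 0
GCD = 1


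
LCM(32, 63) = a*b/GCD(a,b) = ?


GCD(32, 63) = 1
LCM = 32*63/1 = 2016/1 = 2016

LCM = 2016


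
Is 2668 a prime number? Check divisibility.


2668 / 2 = 1334 (exact division)
2668 is NOT prime.

No, 2668 is not prime


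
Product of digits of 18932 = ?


1 × 8 × 9 × 3 × 2 = 432


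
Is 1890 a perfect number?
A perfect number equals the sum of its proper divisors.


Proper divisors of 1890: 1, 2, 3, 5, 6, 7, 9, 10, 14, 15, 18, 21, 27, 30, 35, 42, 45, 54, 63, 70, 90, 105, 126, 135, 189, 210, 270, 315, 378, 630, 945
Sum = 1 + 2 + 3 + 5 + 6 + 7 + 9 + 10 + 14 + 15 + 18 + 21 + 27 + 30 + 35 + 42 + 45 + 54 + 63 + 70 + 90 + 105 + 126 + 135 + 189 + 210 + 270 + 315 + 378 + 630 + 945 = 3870

No, 1890 is not perfect (3870 ≠ 1890)


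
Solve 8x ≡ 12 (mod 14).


GCD(8, 14) = 2 divides 12
Divide: 4x ≡ 6 (mod 7)
x ≡ 5 (mod 7)


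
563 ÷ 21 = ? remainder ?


563 = 21 * 26 + 17
Check: 546 + 17 = 563

q = 26, r = 17


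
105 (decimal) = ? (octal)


105 (base 10) = 105 (decimal)
105 (decimal) = 151 (base 8)


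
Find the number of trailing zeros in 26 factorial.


floor(26/5) = 5
floor(26/25) = 1
Total = 6

6 trailing zeros


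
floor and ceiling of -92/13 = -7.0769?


-92/13 = -7.0769
floor = -8
ceil = -7

floor = -8, ceil = -7


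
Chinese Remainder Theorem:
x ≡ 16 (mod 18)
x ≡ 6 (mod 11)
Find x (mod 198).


M = 18*11 = 198
M1 = M/18 = 11, M2 = M/11 = 18
M1^(-1) mod 18 = 5, M2^(-1) mod 11 = 8
x = 16*11*5 + 6*18*8 = 1744
1744 mod 198 = 160
Check: 160 mod 18 = 16 ✓, 160 mod 11 = 6 ✓

x ≡ 160 (mod 198)


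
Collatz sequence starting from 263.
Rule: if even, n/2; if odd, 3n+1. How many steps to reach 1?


263 → 790 → 395 → 1186 → 593 → 1780 → 890 → 445 → 1336 → 668 → 334 → 167 → 502 → 251 → 754 → 377 → 1132 → 566 → 283 → 850 → 425 → 1276 → 638 → 319 → 958 → 479 → 1438 → 719 → 2158 → 1079 → 3238 → 1619 → 4858 → 2429 → 7288 → 3644 → 1822 → 911 → 2734 → 1367 → 4102 → 2051 → 6154 → 3077 → 9232 → 4616 → 2308 → 1154 → 577 → 1732 → 866 → 433 → 1300 → 650 → 325 → 976 → 488 → 244 → 122 → 61 → 184 → 92 → 46 → 23 → 70 → 35 → 106 → 53 → 160 → 80 → 40 → 20 → 10 → 5 → 16 → 8 → 4 → 2 → 1
Total steps = 78

78 steps


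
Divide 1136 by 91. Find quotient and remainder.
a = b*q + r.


1136 = 91 * 12 + 44
Check: 1092 + 44 = 1136

q = 12, r = 44


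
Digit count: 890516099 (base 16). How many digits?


890516099 in base 16 = 35143283
Number of digits = 8

8 digits (base 16)


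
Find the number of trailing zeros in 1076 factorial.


floor(1076/5) = 215
floor(1076/25) = 43
floor(1076/125) = 8
floor(1076/625) = 1
Total = 267

267 trailing zeros


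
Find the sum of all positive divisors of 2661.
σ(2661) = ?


Divisors of 2661: 1, 3, 887, 2661
Sum = 1 + 3 + 887 + 2661 = 3552

σ(2661) = 3552


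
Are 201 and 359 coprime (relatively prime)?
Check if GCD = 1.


Euclidean algorithm:
359 = 1 * 201 + 158
201 = 1 * 158 + 43
158 = 3 * 43 + 29
43 = 1 * 29 + 14
29 = 2 * 14 + 1
14 = 14 * 1 + 0
GCD(201, 359) = 1

Yes, coprime (GCD = 1)


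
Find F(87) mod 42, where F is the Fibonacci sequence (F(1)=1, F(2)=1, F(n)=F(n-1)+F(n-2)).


F(k) mod 42 for k=1..87:
1, 1, 2, 3, 5, 8, 13, 21, 34, 13, 5, 18, 23, 41, 22, 21, 1, 22, 23, 3, 26, 29, 13, 0, 13, 13, 26, 39, 23, 20, 1, 21, 22, 1, 23, 24, 5, 29, 34, 21, 13, 34, 5, 39, 2, 41, 1, 0, 1, 1, 2, 3, 5, 8, 13, 21, 34, 13, 5, 18, 23, 41, 22, 21, 1, 22, 23, 3, 26, 29, 13, 0, 13, 13, 26, 39, 23, 20, 1, 21, 22, 1, 23, 24, 5, 29, 34
F(87) mod 42 = 34


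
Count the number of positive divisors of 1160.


1160 = 2^3 × 5^1 × 29^1
d(1160) = (3+1) × (1+1) × (1+1) = 16

16 divisors


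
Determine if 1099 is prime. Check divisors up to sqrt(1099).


1099 / 7 = 157 (exact division)
1099 is NOT prime.

No, 1099 is not prime


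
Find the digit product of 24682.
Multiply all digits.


2 × 4 × 6 × 8 × 2 = 768


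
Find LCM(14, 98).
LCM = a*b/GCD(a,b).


GCD(14, 98) = 14
LCM = 14*98/14 = 1372/14 = 98

LCM = 98


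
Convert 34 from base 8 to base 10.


34 (base 8) = 28 (decimal)
28 (decimal) = 28 (base 10)


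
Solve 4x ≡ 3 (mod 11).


GCD(4, 11) = 1, unique solution
a^(-1) mod 11 = 3
x = 3 * 3 mod 11 = 9

x ≡ 9 (mod 11)


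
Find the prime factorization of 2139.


2139 / 3 = 713
713 / 23 = 31
31 / 31 = 1
2139 = 3 × 23 × 31


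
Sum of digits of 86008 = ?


8 + 6 + 0 + 0 + 8 = 22


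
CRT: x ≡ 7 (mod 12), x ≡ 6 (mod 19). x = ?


M = 12*19 = 228
M1 = M/12 = 19, M2 = M/19 = 12
M1^(-1) mod 12 = 7, M2^(-1) mod 19 = 8
x = 7*19*7 + 6*12*8 = 1507
1507 mod 228 = 139
Check: 139 mod 12 = 7 ✓, 139 mod 19 = 6 ✓

x ≡ 139 (mod 228)


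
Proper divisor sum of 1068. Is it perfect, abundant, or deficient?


Proper divisors: 1, 2, 3, 4, 6, 12, 89, 178, 267, 356, 534
Sum = 1 + 2 + 3 + 4 + 6 + 12 + 89 + 178 + 267 + 356 + 534 = 1452
1452 > 1068 → abundant

s(1068) = 1452 (abundant)


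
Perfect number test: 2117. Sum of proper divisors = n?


Proper divisors of 2117: 1, 29, 73
Sum = 1 + 29 + 73 = 103

No, 2117 is not perfect (103 ≠ 2117)


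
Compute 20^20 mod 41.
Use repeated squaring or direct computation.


20^1 mod 41 = 20
20^2 mod 41 = 31
20^3 mod 41 = 5
20^4 mod 41 = 18
20^5 mod 41 = 32
20^6 mod 41 = 25
20^7 mod 41 = 8
20^8 mod 41 = 37
20^9 mod 41 = 2
20^10 mod 41 = 40
20^11 mod 41 = 21
20^12 mod 41 = 10
20^13 mod 41 = 36
20^14 mod 41 = 23
20^15 mod 41 = 9
20^16 mod 41 = 16
20^17 mod 41 = 33
20^18 mod 41 = 4
20^19 mod 41 = 39
20^20 mod 41 = 1


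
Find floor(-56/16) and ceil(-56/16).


-56/16 = -3.5000
floor = -4
ceil = -3

floor = -4, ceil = -3


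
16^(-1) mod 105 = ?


Use the extended Euclidean algorithm on (105, 16); each row r = 105*s + 16*t:
r=105, s=1, t=0
r=16, s=0, t=1
q=6: r=9, s=1, t=-6   [105*(1) + 16*(-6) = 9]
q=1: r=7, s=-1, t=7   [105*(-1) + 16*(7) = 7]
q=1: r=2, s=2, t=-13   [105*(2) + 16*(-13) = 2]
q=3: r=1, s=-7, t=46   [105*(-7) + 16*(46) = 1]
q=2: r=0, s=16, t=-105   [105*(16) + 16*(-105) = 0]
GCD = 1 with t = 46, so 16*(46) ≡ 1 (mod 105)
Inverse = 46 mod 105 = 46
Check: 16 * 46 = 736 ≡ 1 (mod 105)

16^(-1) ≡ 46 (mod 105)


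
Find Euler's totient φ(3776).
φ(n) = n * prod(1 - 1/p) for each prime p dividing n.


3776 = 2^6 × 59
Prime factors: 2, 59
φ(3776) = 3776 × (1-1/2) × (1-1/59)
= 3776 × 1/2 × 58/59 = 1856

φ(3776) = 1856


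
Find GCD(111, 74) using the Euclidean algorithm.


111 = 1 * 74 + 37
74 = 2 * 37 + 0
GCD = 37


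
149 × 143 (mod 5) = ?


149 × 143 = 21307
21307 mod 5 = 2


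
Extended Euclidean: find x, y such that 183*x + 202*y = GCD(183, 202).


Tabular extended Euclidean (each row: r = 183*s + 202*t):
r=183, s=1, t=0
r=202, s=0, t=1
q=0: r=183, s=1, t=0   [183*(1) + 202*(0) = 183]
q=1: r=19, s=-1, t=1   [183*(-1) + 202*(1) = 19]
q=9: r=12, s=10, t=-9   [183*(10) + 202*(-9) = 12]
q=1: r=7, s=-11, t=10   [183*(-11) + 202*(10) = 7]
q=1: r=5, s=21, t=-19   [183*(21) + 202*(-19) = 5]
q=1: r=2, s=-32, t=29   [183*(-32) + 202*(29) = 2]
q=2: r=1, s=85, t=-77   [183*(85) + 202*(-77) = 1]
q=2: r=0, s=-202, t=183   [183*(-202) + 202*(183) = 0]
GCD = 1; from the row with r=1: x=85, y=-77
Check: 183*(85) + 202*(-77) = 15555 - 15554 = 1

GCD = 1, x = 85, y = -77


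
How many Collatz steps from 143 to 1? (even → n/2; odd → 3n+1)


143 → 430 → 215 → 646 → 323 → 970 → 485 → 1456 → 728 → 364 → 182 → 91 → 274 → 137 → 412 → 206 → 103 → 310 → 155 → 466 → 233 → 700 → 350 → 175 → 526 → 263 → 790 → 395 → 1186 → 593 → 1780 → 890 → 445 → 1336 → 668 → 334 → 167 → 502 → 251 → 754 → 377 → 1132 → 566 → 283 → 850 → 425 → 1276 → 638 → 319 → 958 → 479 → 1438 → 719 → 2158 → 1079 → 3238 → 1619 → 4858 → 2429 → 7288 → 3644 → 1822 → 911 → 2734 → 1367 → 4102 → 2051 → 6154 → 3077 → 9232 → 4616 → 2308 → 1154 → 577 → 1732 → 866 → 433 → 1300 → 650 → 325 → 976 → 488 → 244 → 122 → 61 → 184 → 92 → 46 → 23 → 70 → 35 → 106 → 53 → 160 → 80 → 40 → 20 → 10 → 5 → 16 → 8 → 4 → 2 → 1
Total steps = 103

103 steps


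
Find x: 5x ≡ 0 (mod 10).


GCD(5, 10) = 5 divides 0
Divide: 1x ≡ 0 (mod 2)
x ≡ 0 (mod 2)


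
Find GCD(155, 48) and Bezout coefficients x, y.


Tabular extended Euclidean (each row: r = 155*s + 48*t):
r=155, s=1, t=0
r=48, s=0, t=1
q=3: r=11, s=1, t=-3   [155*(1) + 48*(-3) = 11]
q=4: r=4, s=-4, t=13   [155*(-4) + 48*(13) = 4]
q=2: r=3, s=9, t=-29   [155*(9) + 48*(-29) = 3]
q=1: r=1, s=-13, t=42   [155*(-13) + 48*(42) = 1]
q=3: r=0, s=48, t=-155   [155*(48) + 48*(-155) = 0]
GCD = 1; from the row with r=1: x=-13, y=42
Check: 155*(-13) + 48*(42) = -2015 + 2016 = 1

GCD = 1, x = -13, y = 42


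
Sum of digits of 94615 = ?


9 + 4 + 6 + 1 + 5 = 25


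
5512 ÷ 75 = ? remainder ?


5512 = 75 * 73 + 37
Check: 5475 + 37 = 5512

q = 73, r = 37


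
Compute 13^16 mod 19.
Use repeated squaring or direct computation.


13^1 mod 19 = 13
13^2 mod 19 = 17
13^3 mod 19 = 12
13^4 mod 19 = 4
13^5 mod 19 = 14
13^6 mod 19 = 11
13^7 mod 19 = 10
13^8 mod 19 = 16
13^9 mod 19 = 18
13^10 mod 19 = 6
13^11 mod 19 = 2
13^12 mod 19 = 7
13^13 mod 19 = 15
13^14 mod 19 = 5
13^15 mod 19 = 8
13^16 mod 19 = 9


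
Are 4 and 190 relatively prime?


Euclidean algorithm:
190 = 47 * 4 + 2
4 = 2 * 2 + 0
GCD(4, 190) = 2

No, not coprime (GCD = 2)


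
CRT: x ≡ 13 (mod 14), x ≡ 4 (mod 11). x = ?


M = 14*11 = 154
M1 = M/14 = 11, M2 = M/11 = 14
M1^(-1) mod 14 = 9, M2^(-1) mod 11 = 4
x = 13*11*9 + 4*14*4 = 1511
1511 mod 154 = 125
Check: 125 mod 14 = 13 ✓, 125 mod 11 = 4 ✓

x ≡ 125 (mod 154)


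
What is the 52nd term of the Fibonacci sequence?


Sequence: 1, 1, 2, 3, 5, 8, 13, 21, 34, 55, 89, 144, 233, 377, 610, 987, 1597, 2584, 4181, 6765, 10946, 17711, 28657, 46368, 75025, 121393, 196418, 317811, 514229, 832040, 1346269, 2178309, 3524578, 5702887, 9227465, 14930352, 24157817, 39088169, 63245986, 102334155, 165580141, 267914296, 433494437, 701408733, 1134903170, 1836311903, 2971215073, 4807526976, 7778742049, 12586269025, 20365011074, 32951280099
F(52) = 32951280099


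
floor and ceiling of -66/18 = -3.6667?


-66/18 = -3.6667
floor = -4
ceil = -3

floor = -4, ceil = -3


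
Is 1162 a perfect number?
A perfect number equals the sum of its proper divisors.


Proper divisors of 1162: 1, 2, 7, 14, 83, 166, 581
Sum = 1 + 2 + 7 + 14 + 83 + 166 + 581 = 854

No, 1162 is not perfect (854 ≠ 1162)


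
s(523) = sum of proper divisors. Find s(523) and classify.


Proper divisors: 1
Sum = 1 = 1
1 < 523 → deficient

s(523) = 1 (deficient)


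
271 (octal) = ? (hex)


271 (base 8) = 185 (decimal)
185 (decimal) = B9 (base 16)


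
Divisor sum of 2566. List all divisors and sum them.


Divisors of 2566: 1, 2, 1283, 2566
Sum = 1 + 2 + 1283 + 2566 = 3852

σ(2566) = 3852
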